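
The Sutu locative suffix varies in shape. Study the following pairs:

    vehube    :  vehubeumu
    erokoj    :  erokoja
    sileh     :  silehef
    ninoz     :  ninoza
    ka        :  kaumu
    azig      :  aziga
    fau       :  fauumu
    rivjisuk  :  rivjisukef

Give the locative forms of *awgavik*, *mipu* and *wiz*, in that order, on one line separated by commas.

The suffix is conditioned by the final sound: -ef when the stem ends in a voiceless consonant (*sileh*, *rivjisuk*); -a when the stem ends in a voiced consonant (*erokoj*, *ninoz*, *azig*); -umu when the stem ends in a vowel (*vehube*, *ka*, *fau*).
*awgavik* — final sound /k/ (a voiceless consonant) → -ef → *awgavikef*.
Since the final sound of *mipu* is /u/ (a vowel), it takes -umu, giving *mipuumu*.
The final sound of *wiz* is /z/, which is a voiced consonant, so the suffix is -a, giving *wiza*.

awgavikef, mipuumu, wiza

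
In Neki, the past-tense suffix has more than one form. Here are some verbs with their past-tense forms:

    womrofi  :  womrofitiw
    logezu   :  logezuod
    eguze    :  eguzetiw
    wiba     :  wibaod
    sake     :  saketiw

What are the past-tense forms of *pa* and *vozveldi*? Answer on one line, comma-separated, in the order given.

The pattern is front/back vowel harmony: -tiw when the last vowel of the stem is a front vowel (*womrofi*, *eguze*, *sake*); -od when the last vowel of the stem is a back vowel (*logezu*, *wiba*).
Since the last vowel of *pa* is /a/ (a back vowel), it takes -od, giving *paod*.
*vozveldi*: last vowel = /i/, a front vowel → -tiw → *vozvelditiw*.

paod, vozvelditiw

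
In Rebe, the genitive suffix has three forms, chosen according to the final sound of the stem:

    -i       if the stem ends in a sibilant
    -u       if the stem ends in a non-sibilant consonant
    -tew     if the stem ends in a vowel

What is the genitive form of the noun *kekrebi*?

kekrebitew

Since the final sound of *kekrebi* is /i/ (a vowel), it takes -tew, giving *kekrebitew*.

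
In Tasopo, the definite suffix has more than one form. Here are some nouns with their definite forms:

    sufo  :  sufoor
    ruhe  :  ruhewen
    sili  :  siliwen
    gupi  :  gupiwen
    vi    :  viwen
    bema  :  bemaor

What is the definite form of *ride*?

Looking at the last vowel of each stem: -wen when the last vowel of the stem is a front vowel (*ruhe*, *sili*, *gupi*, *vi*); -or when the last vowel of the stem is a back vowel (*sufo*, *bema*).
The last vowel of *ride* is /e/, which is a front vowel, so the suffix is -wen, giving *ridewen*.

ridewen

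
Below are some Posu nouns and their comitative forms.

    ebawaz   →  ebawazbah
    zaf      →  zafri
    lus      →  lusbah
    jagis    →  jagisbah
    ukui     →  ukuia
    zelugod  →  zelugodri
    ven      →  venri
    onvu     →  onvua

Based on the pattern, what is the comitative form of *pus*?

The pattern is sibilance of the final sound: -bah when the stem ends in a sibilant (*ebawaz*, *lus*, *jagis*); -ri when the stem ends in a non-sibilant consonant (*zaf*, *zelugod*, *ven*); -a when the stem ends in a vowel (*ukui*, *onvu*).
*pus* — final sound /s/ (a sibilant) → -bah → *pusbah*.

pusbah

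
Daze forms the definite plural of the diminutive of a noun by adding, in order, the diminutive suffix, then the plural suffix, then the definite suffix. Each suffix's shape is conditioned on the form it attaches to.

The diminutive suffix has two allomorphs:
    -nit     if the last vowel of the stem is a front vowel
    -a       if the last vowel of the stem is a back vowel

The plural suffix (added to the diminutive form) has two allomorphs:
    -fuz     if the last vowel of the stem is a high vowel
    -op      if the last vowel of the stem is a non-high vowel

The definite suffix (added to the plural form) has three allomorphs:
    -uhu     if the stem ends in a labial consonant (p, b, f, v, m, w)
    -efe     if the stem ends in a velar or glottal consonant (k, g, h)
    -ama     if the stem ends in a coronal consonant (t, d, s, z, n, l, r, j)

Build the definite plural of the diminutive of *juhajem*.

*juhajem* — last vowel /e/ (a front vowel) → -nit → *juhajemnit*.
Since the last vowel of the diminutive form *juhajemnit* is /i/ (a high vowel), it takes -fuz, giving *juhajemnitfuz*.
Since the final consonant of the plural form *juhajemnitfuz* is /z/ (coronal), it takes -ama, giving *juhajemnitfuzama*.

juhajemnitfuzama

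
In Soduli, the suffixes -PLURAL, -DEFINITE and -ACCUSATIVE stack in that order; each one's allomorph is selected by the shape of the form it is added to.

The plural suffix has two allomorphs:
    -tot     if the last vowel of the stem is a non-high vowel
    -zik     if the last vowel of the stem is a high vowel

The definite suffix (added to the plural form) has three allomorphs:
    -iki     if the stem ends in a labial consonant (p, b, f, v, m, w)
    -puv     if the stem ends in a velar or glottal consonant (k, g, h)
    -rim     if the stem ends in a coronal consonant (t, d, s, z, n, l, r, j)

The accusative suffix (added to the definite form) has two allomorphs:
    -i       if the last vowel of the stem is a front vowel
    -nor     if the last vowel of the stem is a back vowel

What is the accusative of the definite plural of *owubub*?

Since the last vowel of *owubub* is /u/ (a high vowel), it takes -zik, giving *owububzik*.
The plural form *owububzik* — final consonant /k/ (velar/glottal) → -puv → *owububzikpuv*.
The definite form *owububzikpuv* — last vowel /u/ (a back vowel) → -nor → *owububzikpuvnor*.

owububzikpuvnor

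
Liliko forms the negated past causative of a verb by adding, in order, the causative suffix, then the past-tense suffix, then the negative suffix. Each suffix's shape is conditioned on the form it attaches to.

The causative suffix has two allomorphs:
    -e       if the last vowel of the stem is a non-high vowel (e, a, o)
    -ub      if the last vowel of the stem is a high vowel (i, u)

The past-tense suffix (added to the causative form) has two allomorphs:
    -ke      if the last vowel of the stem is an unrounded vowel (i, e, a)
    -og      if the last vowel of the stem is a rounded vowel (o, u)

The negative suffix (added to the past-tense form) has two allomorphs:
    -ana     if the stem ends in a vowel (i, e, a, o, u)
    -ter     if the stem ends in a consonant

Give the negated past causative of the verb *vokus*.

Since the last vowel of *vokus* is /u/ (a high vowel), it takes -ub, giving *vokusub*.
The last vowel of the causative form *vokusub* is /u/, which is a rounded vowel, so the past-tense suffix is -og, giving *vokusubog*.
The final sound of the past-tense form *vokusubog* is /g/, which is a consonant, so the negative suffix is -ter, giving *vokusubogter*.

vokusubogter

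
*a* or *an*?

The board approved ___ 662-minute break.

The indefinite article is chosen by the initial *sound* of the following word, not its spelling.
The number *662* is spoken "six hundred …", beginning with /sɪks/ — a consonant sound.
So the article is *a*: The board approved a 662-minute break.

a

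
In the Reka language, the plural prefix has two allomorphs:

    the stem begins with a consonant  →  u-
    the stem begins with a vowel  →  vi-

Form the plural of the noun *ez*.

*ez* — first sound /e/ (a vowel) → vi- → *viez*.

viez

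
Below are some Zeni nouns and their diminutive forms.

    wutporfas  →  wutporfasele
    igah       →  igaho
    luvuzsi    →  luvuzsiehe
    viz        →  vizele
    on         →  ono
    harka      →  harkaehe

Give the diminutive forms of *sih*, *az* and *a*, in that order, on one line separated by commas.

The pattern is sibilance of the final sound: -ele when the stem ends in a sibilant (*wutporfas*, *viz*); -o when the stem ends in a non-sibilant consonant (*igah*, *on*); -ehe when the stem ends in a vowel (*luvuzsi*, *harka*).
The final sound of *sih* is /h/, which is a non-sibilant consonant, so the suffix is -o, giving *siho*.
*az*: final sound = /z/, a sibilant → -ele → *azele*.
Since the final sound of *a* is /a/ (a vowel), it takes -ehe, giving *aehe*.

siho, azele, aehe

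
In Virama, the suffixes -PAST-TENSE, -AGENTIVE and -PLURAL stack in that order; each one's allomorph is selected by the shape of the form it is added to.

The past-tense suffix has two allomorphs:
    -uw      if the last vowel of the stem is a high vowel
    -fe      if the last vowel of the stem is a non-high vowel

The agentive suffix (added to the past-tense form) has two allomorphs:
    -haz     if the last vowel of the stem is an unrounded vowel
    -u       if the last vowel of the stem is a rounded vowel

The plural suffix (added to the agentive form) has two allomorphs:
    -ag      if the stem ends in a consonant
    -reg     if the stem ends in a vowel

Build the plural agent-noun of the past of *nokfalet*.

nokfaletfehazag

*nokfalet* — last vowel /e/ (a non-high vowel) → -fe → *nokfaletfe*.
The past-tense form *nokfaletfe*: last vowel = /e/, an unrounded vowel → -haz → *nokfaletfehaz*.
The agentive form *nokfaletfehaz*: final sound = /z/, a consonant → -ag → *nokfaletfehazag*.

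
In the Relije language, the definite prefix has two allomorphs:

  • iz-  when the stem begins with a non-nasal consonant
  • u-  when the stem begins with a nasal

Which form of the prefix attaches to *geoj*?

The first consonant of *geoj* is /g/, which is non-nasal, so the prefix is iz-.

iz-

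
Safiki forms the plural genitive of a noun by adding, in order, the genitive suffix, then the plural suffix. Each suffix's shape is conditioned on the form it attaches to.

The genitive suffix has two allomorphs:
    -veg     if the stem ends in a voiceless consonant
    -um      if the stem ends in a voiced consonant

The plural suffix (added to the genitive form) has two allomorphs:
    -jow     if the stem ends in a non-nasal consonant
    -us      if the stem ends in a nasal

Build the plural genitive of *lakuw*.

lakuwumus

Since the final consonant of *lakuw* is /w/ (voiced), it takes -um, giving *lakuwum*.
Since the final consonant of the genitive form *lakuwum* is /m/ (a nasal), it takes -us, giving *lakuwumus*.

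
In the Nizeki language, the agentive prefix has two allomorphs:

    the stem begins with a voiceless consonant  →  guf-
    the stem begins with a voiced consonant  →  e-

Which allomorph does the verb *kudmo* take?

Since the first consonant of *kudmo* is /k/ (voiceless), it takes guf-.

guf-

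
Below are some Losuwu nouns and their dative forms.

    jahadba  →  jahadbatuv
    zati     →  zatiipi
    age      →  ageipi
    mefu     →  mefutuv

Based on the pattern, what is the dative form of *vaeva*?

Looking at the last vowel of each stem: -ipi when the last vowel of the stem is a front vowel (*zati*, *age*); -tuv when the last vowel of the stem is a back vowel (*jahadba*, *mefu*).
The last vowel of *vaeva* is /a/, which is a back vowel, so the suffix is -tuv, giving *vaevatuv*.

vaevatuv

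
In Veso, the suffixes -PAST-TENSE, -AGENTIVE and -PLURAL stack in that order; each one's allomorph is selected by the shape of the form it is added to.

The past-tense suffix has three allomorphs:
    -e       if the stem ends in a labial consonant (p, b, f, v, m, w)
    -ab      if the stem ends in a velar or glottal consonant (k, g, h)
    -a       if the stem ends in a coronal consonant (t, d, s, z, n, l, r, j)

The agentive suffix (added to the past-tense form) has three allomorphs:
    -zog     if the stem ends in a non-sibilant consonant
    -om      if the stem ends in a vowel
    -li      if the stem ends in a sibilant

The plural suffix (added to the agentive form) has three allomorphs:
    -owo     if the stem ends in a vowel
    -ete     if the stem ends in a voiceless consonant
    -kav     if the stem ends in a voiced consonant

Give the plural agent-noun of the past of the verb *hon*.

Since the final consonant of *hon* is /n/ (coronal), it takes -a, giving *hona*.
The final sound of the past-tense form *hona* is /a/, which is a vowel, so the agentive suffix is -om, giving *honaom*.
Since the final sound of the agentive form *honaom* is /m/ (a voiced consonant), it takes -kav, giving *honaomkav*.

honaomkav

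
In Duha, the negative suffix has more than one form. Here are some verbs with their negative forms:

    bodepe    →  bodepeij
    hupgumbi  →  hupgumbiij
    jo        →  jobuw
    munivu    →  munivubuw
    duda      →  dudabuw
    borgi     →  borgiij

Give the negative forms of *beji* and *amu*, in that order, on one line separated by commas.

The pattern is front/back vowel harmony: -ij when the last vowel of the stem is a front vowel (*bodepe*, *hupgumbi*, *borgi*); -buw when the last vowel of the stem is a back vowel (*jo*, *munivu*, *duda*).
The last vowel of *beji* is /i/, which is a front vowel, so the suffix is -ij, giving *bejiij*.
*amu* — last vowel /u/ (a back vowel) → -buw → *amubuw*.

bejiij, amubuw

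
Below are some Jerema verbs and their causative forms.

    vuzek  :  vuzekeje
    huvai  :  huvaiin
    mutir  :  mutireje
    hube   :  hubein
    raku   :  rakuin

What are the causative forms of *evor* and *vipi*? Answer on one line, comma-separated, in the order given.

The suffix is conditioned by the final sound: -eje when the stem ends in a consonant (*vuzek*, *mutir*); -in when the stem ends in a vowel (*huvai*, *hube*, *raku*).
The final sound of *evor* is /r/, which is a consonant, so the suffix is -eje, giving *evoreje*.
Since the final sound of *vipi* is /i/ (a vowel), it takes -in, giving *vipiin*.

evoreje, vipiin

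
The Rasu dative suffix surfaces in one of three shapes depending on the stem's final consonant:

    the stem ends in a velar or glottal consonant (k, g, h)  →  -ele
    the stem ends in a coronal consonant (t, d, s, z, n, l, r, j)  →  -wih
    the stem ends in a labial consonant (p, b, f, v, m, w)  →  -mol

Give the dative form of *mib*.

The final consonant of *mib* is /b/, which is labial, so the suffix is -mol, giving *mibmol*.

mibmol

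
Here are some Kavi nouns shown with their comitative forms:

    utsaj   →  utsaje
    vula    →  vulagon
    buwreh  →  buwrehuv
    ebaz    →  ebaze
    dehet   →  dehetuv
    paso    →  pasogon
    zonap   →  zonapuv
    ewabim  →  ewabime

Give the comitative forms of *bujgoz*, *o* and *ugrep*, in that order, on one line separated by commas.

The pattern is voicing of the final sound: -uv when the stem ends in a voiceless consonant (*buwreh*, *dehet*, *zonap*); -e when the stem ends in a voiced consonant (*utsaj*, *ebaz*, *ewabim*); -gon when the stem ends in a vowel (*vula*, *paso*).
Since the final sound of *bujgoz* is /z/ (a voiced consonant), it takes -e, giving *bujgoze*.
*o*: final sound = /o/, a vowel → -gon → *ogon*.
*ugrep*: final sound = /p/, a voiceless consonant → -uv → *ugrepuv*.

bujgoze, ogon, ugrepuv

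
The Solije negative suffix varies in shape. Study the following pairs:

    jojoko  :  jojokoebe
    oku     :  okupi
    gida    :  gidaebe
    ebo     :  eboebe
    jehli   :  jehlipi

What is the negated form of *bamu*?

bamupi

The alternation tracks the last vowel of the stem — -pi when the last vowel of the stem is a high vowel (*oku*, *jehli*); -ebe when the last vowel of the stem is a non-high vowel (*jojoko*, *gida*, *ebo*).
*bamu* — last vowel /u/ (a high vowel) → -pi → *bamupi*.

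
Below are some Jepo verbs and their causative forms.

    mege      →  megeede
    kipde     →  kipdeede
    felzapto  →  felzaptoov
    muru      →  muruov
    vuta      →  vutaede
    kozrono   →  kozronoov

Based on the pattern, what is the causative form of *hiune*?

hiuneede

The pattern is rounding harmony: -ov when the last vowel of the stem is a rounded vowel (*felzapto*, *muru*, *kozrono*); -ede when the last vowel of the stem is an unrounded vowel (*mege*, *kipde*, *vuta*).
Since the last vowel of *hiune* is /e/ (an unrounded vowel), it takes -ede, giving *hiuneede*.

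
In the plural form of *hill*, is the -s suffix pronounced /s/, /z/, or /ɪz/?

The stem *hill* ends in a voiced non-sibilant sound.
The plural suffix surfaces as /ɪz/ after sibilants, /s/ after other voiceless consonants, and /z/ after other voiced sounds.
So the plural -s on *hill* is pronounced /z/.

/z/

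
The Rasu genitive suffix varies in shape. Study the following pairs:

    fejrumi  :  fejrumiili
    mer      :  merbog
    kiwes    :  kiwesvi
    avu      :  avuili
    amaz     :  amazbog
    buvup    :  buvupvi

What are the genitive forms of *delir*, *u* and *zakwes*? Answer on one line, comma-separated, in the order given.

The pattern is voicing of the final sound: -vi when the stem ends in a voiceless consonant (*kiwes*, *buvup*); -bog when the stem ends in a voiced consonant (*mer*, *amaz*); -ili when the stem ends in a vowel (*fejrumi*, *avu*).
Since the final sound of *delir* is /r/ (a voiced consonant), it takes -bog, giving *delirbog*.
*u*: final sound = /u/, a vowel → -ili → *uili*.
*zakwes* — final sound /s/ (a voiceless consonant) → -vi → *zakwesvi*.

delirbog, uili, zakwesvi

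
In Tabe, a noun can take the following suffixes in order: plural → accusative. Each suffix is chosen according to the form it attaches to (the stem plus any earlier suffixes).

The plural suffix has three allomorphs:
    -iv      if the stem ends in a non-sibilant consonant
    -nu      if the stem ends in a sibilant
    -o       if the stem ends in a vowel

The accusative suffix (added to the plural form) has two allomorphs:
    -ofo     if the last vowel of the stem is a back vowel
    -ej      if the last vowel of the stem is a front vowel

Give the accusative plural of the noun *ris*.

*ris* — final sound /s/ (a sibilant) → -nu → *risnu*.
The plural form *risnu*: last vowel = /u/, a back vowel → -ofo → *risnuofo*.

risnuofo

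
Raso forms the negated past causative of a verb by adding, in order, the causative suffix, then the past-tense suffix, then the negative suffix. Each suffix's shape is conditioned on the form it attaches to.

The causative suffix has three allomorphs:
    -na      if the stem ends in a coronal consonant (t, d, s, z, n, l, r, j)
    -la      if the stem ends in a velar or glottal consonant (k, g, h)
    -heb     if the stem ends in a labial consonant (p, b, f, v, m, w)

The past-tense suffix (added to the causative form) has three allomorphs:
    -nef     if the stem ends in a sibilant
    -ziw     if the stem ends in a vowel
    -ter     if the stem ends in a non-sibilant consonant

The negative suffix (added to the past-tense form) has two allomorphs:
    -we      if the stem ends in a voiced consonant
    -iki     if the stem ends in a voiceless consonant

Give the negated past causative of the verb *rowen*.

rowennaziwwe

The final consonant of *rowen* is /n/, which is coronal, so the causative suffix is -na, giving *rowenna*.
The causative form *rowenna* — final sound /a/ (a vowel) → -ziw → *rowennaziw*.
The final consonant of the past-tense form *rowennaziw* is /w/, which is voiced, so the negative suffix is -we, giving *rowennaziwwe*.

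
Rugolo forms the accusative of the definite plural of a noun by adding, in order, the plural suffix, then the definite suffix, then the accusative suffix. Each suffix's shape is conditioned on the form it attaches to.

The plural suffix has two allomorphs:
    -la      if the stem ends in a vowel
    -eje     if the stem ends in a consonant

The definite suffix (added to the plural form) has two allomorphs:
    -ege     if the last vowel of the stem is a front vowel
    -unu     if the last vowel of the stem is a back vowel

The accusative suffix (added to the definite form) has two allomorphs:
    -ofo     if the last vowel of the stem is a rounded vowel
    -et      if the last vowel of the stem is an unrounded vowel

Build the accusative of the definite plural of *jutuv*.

Since the final sound of *jutuv* is /v/ (a consonant), it takes -eje, giving *jutuveje*.
The plural form *jutuveje*: last vowel = /e/, a front vowel → -ege → *jutuvejeege*.
The definite form *jutuvejeege*: last vowel = /e/, an unrounded vowel → -et → *jutuvejeegeet*.

jutuvejeegeet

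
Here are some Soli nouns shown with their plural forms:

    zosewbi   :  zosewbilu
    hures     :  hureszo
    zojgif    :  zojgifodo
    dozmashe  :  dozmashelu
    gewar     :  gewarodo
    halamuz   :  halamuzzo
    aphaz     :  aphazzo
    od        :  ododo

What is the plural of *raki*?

The alternation tracks the final sound of the stem — -zo when the stem ends in a sibilant (*hures*, *halamuz*, *aphaz*); -odo when the stem ends in a non-sibilant consonant (*zojgif*, *gewar*, *od*); -lu when the stem ends in a vowel (*zosewbi*, *dozmashe*).
Since the final sound of *raki* is /i/ (a vowel), it takes -lu, giving *rakilu*.

rakilu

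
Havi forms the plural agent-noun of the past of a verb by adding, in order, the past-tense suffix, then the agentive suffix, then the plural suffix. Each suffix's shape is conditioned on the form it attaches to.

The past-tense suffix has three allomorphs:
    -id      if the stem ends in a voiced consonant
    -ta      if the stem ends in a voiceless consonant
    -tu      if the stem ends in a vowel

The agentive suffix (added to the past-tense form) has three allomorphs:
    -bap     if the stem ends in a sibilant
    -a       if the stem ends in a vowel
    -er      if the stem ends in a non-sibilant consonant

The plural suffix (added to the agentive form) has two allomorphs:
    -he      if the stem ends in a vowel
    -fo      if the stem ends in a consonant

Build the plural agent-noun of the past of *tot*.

tottaahe

Since the final sound of *tot* is /t/ (a voiceless consonant), it takes -ta, giving *totta*.
Since the final sound of the past-tense form *totta* is /a/ (a vowel), it takes -a, giving *tottaa*.
The agentive form *tottaa* — final sound /a/ (a vowel) → -he → *tottaahe*.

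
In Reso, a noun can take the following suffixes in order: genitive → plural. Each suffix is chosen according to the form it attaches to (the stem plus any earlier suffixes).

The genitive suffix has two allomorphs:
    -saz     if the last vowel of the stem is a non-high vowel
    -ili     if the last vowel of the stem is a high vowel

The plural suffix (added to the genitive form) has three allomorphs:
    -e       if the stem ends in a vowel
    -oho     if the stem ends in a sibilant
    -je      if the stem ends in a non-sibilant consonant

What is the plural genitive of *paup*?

paupilie

*paup*: last vowel = /u/, a high vowel → -ili → *paupili*.
The genitive form *paupili*: final sound = /i/, a vowel → -e → *paupilie*.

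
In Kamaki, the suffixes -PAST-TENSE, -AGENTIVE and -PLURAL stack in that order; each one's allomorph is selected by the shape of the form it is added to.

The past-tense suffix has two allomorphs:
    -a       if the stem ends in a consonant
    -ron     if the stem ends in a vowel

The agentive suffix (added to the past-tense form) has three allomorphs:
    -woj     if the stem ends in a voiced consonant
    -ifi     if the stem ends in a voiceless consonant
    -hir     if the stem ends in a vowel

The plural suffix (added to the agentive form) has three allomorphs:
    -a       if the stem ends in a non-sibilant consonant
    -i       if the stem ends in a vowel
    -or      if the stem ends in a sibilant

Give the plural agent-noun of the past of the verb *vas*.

vasahira

*vas*: final sound = /s/, a consonant → -a → *vasa*.
The past-tense form *vasa*: final sound = /a/, a vowel → -hir → *vasahir*.
The final sound of the agentive form *vasahir* is /r/, which is a non-sibilant consonant, so the plural suffix is -a, giving *vasahira*.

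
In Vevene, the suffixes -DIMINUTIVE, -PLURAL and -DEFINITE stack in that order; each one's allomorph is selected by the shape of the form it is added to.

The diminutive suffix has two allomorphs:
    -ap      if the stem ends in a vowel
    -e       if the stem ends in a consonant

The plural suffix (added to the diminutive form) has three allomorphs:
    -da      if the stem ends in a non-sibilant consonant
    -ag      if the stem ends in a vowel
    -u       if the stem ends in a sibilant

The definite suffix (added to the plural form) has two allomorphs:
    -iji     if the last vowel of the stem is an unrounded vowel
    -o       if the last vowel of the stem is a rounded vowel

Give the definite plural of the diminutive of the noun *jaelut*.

Since the final sound of *jaelut* is /t/ (a consonant), it takes -e, giving *jaelute*.
Since the final sound of the diminutive form *jaelute* is /e/ (a vowel), it takes -ag, giving *jaeluteag*.
The plural form *jaeluteag* — last vowel /a/ (an unrounded vowel) → -iji → *jaeluteagiji*.

jaeluteagiji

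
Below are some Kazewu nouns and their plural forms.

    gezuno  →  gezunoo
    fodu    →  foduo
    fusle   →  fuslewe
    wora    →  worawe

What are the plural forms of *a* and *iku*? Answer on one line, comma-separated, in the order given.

The suffix is conditioned by the last vowel: -o when the last vowel of the stem is a rounded vowel (*gezuno*, *fodu*); -we when the last vowel of the stem is an unrounded vowel (*fusle*, *wora*).
*a*: last vowel = /a/, an unrounded vowel → -we → *awe*.
Since the last vowel of *iku* is /u/ (a rounded vowel), it takes -o, giving *ikuo*.

awe, ikuo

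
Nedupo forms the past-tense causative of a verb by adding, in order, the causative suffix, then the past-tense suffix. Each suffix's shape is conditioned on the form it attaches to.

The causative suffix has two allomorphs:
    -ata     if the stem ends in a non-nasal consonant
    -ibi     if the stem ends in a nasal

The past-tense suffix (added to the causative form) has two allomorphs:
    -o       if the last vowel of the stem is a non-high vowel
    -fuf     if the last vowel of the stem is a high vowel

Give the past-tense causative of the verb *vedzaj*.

*vedzaj*: final consonant = /j/, non-nasal → -ata → *vedzajata*.
The causative form *vedzajata* — last vowel /a/ (a non-high vowel) → -o → *vedzajatao*.

vedzajatao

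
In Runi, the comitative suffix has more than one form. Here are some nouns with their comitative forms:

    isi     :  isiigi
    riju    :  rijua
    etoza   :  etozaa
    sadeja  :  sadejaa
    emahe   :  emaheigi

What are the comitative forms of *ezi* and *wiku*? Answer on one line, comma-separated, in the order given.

The suffix is conditioned by the last vowel: -igi when the last vowel of the stem is a front vowel (*isi*, *emahe*); -a when the last vowel of the stem is a back vowel (*riju*, *etoza*, *sadeja*).
Since the last vowel of *ezi* is /i/ (a front vowel), it takes -igi, giving *eziigi*.
*wiku* — last vowel /u/ (a back vowel) → -a → *wikua*.

eziigi, wikua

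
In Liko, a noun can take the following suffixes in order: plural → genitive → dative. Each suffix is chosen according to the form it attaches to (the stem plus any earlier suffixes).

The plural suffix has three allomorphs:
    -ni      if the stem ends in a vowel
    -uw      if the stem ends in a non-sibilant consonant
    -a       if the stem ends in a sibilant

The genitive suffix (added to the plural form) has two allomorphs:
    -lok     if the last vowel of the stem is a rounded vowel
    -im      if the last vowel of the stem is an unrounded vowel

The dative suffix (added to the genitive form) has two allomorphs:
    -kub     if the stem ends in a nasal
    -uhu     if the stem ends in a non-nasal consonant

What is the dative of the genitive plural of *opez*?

*opez* — final sound /z/ (a sibilant) → -a → *opeza*.
The plural form *opeza* — last vowel /a/ (an unrounded vowel) → -im → *opezaim*.
The final consonant of the genitive form *opezaim* is /m/, which is a nasal, so the dative suffix is -kub, giving *opezaimkub*.

opezaimkub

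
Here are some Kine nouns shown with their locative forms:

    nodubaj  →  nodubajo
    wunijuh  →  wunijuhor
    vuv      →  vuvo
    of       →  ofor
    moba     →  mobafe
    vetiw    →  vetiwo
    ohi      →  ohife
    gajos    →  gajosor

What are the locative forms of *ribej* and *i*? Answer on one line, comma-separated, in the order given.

The suffix is conditioned by the final sound: -or when the stem ends in a voiceless consonant (*wunijuh*, *of*, *gajos*); -o when the stem ends in a voiced consonant (*nodubaj*, *vuv*, *vetiw*); -fe when the stem ends in a vowel (*moba*, *ohi*).
Since the final sound of *ribej* is /j/ (a voiced consonant), it takes -o, giving *ribejo*.
*i*: final sound = /i/, a vowel → -fe → *ife*.

ribejo, ife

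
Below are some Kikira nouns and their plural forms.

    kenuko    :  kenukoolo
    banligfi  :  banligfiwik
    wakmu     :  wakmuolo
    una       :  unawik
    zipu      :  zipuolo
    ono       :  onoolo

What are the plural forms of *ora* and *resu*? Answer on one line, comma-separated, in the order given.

The suffix is conditioned by the last vowel: -olo when the last vowel of the stem is a rounded vowel (*kenuko*, *wakmu*, *zipu*, *ono*); -wik when the last vowel of the stem is an unrounded vowel (*banligfi*, *una*).
*ora* — last vowel /a/ (an unrounded vowel) → -wik → *orawik*.
Since the last vowel of *resu* is /u/ (a rounded vowel), it takes -olo, giving *resuolo*.

orawik, resuolo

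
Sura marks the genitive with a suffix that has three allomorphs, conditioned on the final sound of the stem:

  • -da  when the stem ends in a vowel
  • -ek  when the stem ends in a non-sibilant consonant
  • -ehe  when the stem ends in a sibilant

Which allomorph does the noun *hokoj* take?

-ek

The final sound of *hokoj* is /j/, which is a non-sibilant consonant, so the suffix is -ek.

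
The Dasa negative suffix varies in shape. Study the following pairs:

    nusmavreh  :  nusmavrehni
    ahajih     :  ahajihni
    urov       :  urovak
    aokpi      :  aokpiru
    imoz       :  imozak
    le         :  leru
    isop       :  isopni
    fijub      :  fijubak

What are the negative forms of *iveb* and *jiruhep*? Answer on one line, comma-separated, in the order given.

ivebak, jiruhepni

The pattern is voicing of the final sound: -ni when the stem ends in a voiceless consonant (*nusmavreh*, *ahajih*, *isop*); -ak when the stem ends in a voiced consonant (*urov*, *imoz*, *fijub*); -ru when the stem ends in a vowel (*aokpi*, *le*).
*iveb*: final sound = /b/, a voiced consonant → -ak → *ivebak*.
*jiruhep* — final sound /p/ (a voiceless consonant) → -ni → *jiruhepni*.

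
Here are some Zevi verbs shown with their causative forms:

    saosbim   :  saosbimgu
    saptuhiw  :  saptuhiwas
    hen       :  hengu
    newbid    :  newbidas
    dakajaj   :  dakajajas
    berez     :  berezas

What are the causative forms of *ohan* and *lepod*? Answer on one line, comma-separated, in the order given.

ohangu, lepodas

The alternation tracks the final consonant of the stem — -gu when the stem ends in a nasal (*saosbim*, *hen*); -as when the stem ends in a non-nasal consonant (*saptuhiw*, *newbid*, *dakajaj*, *berez*).
The final consonant of *ohan* is /n/, which is a nasal, so the suffix is -gu, giving *ohangu*.
Since the final consonant of *lepod* is /d/ (non-nasal), it takes -as, giving *lepodas*.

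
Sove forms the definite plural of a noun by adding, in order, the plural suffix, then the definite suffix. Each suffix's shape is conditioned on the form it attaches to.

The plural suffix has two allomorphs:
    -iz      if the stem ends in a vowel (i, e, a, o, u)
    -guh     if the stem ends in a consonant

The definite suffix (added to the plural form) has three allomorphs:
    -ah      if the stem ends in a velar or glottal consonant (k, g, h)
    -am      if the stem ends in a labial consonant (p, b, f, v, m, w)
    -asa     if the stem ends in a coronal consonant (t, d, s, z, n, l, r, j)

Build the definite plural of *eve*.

*eve*: final sound = /e/, a vowel → -iz → *eveiz*.
Since the final consonant of the plural form *eveiz* is /z/ (coronal), it takes -asa, giving *eveizasa*.

eveizasa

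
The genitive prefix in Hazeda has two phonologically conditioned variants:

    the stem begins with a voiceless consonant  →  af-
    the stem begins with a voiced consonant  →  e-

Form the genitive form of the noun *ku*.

The first consonant of *ku* is /k/, which is voiceless, so the prefix is af-, giving *afku*.

afku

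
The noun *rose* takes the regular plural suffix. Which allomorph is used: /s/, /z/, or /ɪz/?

/ɪz/

The stem *rose* ends in a sibilant (/s, z, ʃ, ʒ, tʃ, dʒ/).
The plural suffix surfaces as /ɪz/ after sibilants, /s/ after other voiceless consonants, and /z/ after other voiced sounds.
So the plural -s on *rose* is pronounced /ɪz/.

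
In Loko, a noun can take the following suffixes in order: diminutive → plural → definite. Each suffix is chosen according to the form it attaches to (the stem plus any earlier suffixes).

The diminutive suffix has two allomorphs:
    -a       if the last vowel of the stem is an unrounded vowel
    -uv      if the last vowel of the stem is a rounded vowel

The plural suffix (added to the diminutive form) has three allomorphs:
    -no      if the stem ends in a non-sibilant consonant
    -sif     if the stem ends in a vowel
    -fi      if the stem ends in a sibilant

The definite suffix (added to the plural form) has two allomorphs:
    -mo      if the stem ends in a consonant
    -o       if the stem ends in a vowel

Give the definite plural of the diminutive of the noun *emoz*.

emozuvnoo

The last vowel of *emoz* is /o/, which is a rounded vowel, so the diminutive suffix is -uv, giving *emozuv*.
The diminutive form *emozuv* — final sound /v/ (a non-sibilant consonant) → -no → *emozuvno*.
The plural form *emozuvno* — final sound /o/ (a vowel) → -o → *emozuvnoo*.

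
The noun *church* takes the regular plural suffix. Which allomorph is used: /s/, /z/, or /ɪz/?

The stem *church* ends in a sibilant (/s, z, ʃ, ʒ, tʃ, dʒ/).
The plural suffix surfaces as /ɪz/ after sibilants, /s/ after other voiceless consonants, and /z/ after other voiced sounds.
So the plural -s on *church* is pronounced /ɪz/.

/ɪz/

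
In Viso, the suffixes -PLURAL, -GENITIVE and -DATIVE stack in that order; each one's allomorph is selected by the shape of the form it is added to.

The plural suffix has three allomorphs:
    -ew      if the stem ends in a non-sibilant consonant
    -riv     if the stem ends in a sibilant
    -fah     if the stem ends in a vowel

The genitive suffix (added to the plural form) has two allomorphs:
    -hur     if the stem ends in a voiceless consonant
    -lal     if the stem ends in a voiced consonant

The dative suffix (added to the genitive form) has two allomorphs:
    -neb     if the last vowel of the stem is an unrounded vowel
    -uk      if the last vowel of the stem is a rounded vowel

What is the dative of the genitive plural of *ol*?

olewlalneb

The final sound of *ol* is /l/, which is a non-sibilant consonant, so the plural suffix is -ew, giving *olew*.
The final consonant of the plural form *olew* is /w/, which is voiced, so the genitive suffix is -lal, giving *olewlal*.
Since the last vowel of the genitive form *olewlal* is /a/ (an unrounded vowel), it takes -neb, giving *olewlalneb*.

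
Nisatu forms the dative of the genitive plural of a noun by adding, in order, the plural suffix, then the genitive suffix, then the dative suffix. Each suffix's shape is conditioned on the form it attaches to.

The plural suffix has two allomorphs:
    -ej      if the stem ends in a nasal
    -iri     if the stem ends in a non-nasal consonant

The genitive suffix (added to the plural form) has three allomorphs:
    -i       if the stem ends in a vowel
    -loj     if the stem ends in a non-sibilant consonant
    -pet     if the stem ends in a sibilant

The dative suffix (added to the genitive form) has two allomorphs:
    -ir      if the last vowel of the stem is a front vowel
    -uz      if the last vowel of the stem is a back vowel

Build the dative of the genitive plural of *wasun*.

*wasun*: final consonant = /n/, a nasal → -ej → *wasunej*.
The final sound of the plural form *wasunej* is /j/, which is a non-sibilant consonant, so the genitive suffix is -loj, giving *wasunejloj*.
The genitive form *wasunejloj*: last vowel = /o/, a back vowel → -uz → *wasunejlojuz*.

wasunejlojuz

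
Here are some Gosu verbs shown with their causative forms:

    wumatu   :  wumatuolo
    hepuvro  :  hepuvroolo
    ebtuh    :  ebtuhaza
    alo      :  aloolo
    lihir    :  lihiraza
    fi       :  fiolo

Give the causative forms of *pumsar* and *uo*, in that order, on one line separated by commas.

pumsaraza, uoolo

The suffix is conditioned by the final sound: -aza when the stem ends in a consonant (*ebtuh*, *lihir*); -olo when the stem ends in a vowel (*wumatu*, *hepuvro*, *alo*, *fi*).
*pumsar* — final sound /r/ (a consonant) → -aza → *pumsaraza*.
Since the final sound of *uo* is /o/ (a vowel), it takes -olo, giving *uoolo*.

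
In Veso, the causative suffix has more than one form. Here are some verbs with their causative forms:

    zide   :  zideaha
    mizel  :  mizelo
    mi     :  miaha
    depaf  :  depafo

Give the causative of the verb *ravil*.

The suffix is conditioned by the final sound: -o when the stem ends in a consonant (*mizel*, *depaf*); -aha when the stem ends in a vowel (*zide*, *mi*).
*ravil*: final sound = /l/, a consonant → -o → *ravilo*.

ravilo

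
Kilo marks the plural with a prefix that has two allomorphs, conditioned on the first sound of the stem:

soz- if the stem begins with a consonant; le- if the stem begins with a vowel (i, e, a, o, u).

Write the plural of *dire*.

sozdire

Since the first sound of *dire* is /d/ (a consonant), it takes soz-, giving *sozdire*.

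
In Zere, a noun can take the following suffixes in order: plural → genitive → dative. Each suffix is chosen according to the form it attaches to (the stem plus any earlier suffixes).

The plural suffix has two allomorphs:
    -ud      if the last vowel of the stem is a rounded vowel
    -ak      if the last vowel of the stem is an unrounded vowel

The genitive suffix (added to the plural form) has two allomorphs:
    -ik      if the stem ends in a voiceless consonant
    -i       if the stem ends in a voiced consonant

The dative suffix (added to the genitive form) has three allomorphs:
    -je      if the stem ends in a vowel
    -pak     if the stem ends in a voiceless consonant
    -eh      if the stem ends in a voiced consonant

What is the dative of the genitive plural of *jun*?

The last vowel of *jun* is /u/, which is a rounded vowel, so the plural suffix is -ud, giving *junud*.
Since the final consonant of the plural form *junud* is /d/ (voiced), it takes -i, giving *junudi*.
The genitive form *junudi* — final sound /i/ (a vowel) → -je → *junudije*.

junudije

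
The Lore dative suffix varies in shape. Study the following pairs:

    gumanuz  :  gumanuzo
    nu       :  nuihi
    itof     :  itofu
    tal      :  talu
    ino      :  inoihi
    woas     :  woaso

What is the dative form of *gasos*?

Looking at the final sound of each stem: -o when the stem ends in a sibilant (*gumanuz*, *woas*); -u when the stem ends in a non-sibilant consonant (*itof*, *tal*); -ihi when the stem ends in a vowel (*nu*, *ino*).
*gasos* — final sound /s/ (a sibilant) → -o → *gasoso*.

gasoso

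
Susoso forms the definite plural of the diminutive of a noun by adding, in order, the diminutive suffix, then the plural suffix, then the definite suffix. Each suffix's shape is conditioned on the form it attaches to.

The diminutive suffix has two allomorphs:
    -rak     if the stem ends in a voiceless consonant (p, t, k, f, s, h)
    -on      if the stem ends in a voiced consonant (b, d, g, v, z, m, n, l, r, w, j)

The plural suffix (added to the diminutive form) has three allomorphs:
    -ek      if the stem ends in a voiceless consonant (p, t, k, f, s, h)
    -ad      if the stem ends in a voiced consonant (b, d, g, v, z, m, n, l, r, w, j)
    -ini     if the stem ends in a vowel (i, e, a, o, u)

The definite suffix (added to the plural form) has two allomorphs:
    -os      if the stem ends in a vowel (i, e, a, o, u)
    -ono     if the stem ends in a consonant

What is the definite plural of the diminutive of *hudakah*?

hudakahrakekono

Since the final consonant of *hudakah* is /h/ (voiceless), it takes -rak, giving *hudakahrak*.
The final sound of the diminutive form *hudakahrak* is /k/, which is a voiceless consonant, so the plural suffix is -ek, giving *hudakahrakek*.
The plural form *hudakahrakek* — final sound /k/ (a consonant) → -ono → *hudakahrakekono*.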